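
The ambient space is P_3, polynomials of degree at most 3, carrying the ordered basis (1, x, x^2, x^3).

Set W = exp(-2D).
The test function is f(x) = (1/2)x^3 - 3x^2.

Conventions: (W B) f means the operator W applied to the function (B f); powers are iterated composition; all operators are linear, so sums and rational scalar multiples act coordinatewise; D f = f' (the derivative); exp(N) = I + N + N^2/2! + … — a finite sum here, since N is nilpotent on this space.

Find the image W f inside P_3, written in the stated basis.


the image equals g(x) = (1/2)x^3 - 6x^2 + 18x - 16

order-1 term: -3x^2 + 12x
order-2 term: 6x - 12
order-3 term: -4
the series for exp(-2D) f terminates at order 3
exp(-2D) f = (1/2)x^3 - 6x^2 + 18x - 16


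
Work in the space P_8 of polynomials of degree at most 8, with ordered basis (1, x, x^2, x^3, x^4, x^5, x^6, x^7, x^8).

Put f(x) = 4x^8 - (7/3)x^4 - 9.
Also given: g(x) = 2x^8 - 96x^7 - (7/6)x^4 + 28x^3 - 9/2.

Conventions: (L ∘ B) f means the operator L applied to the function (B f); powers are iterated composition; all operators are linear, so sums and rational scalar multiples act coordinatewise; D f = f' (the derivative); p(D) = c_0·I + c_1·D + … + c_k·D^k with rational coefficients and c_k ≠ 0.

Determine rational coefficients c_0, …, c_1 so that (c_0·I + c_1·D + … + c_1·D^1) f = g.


p(D) = (1/2)·I − 3·D, i.e. c_0 = 1/2, c_1 = -3

D^0 f = 4x^8 - (7/3)x^4 - 9
D^1 f = 32x^7 - (28/3)x^3
matching coefficients of g against c_0 f + c_1 Df + … from the top degree down determines the c_i
solution: c_0 = 1/2, c_1 = -3


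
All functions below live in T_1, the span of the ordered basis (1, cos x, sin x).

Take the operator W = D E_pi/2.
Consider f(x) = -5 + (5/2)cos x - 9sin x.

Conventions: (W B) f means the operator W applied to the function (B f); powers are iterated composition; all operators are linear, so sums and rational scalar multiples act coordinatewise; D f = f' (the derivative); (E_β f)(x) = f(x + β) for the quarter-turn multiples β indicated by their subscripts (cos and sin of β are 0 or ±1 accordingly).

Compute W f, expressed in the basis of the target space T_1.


the image equals g(x) = -(5/2)cos x + 9sin x

E_pi/2 f = -5 - 9cos x - (5/2)sin x
D E_pi/2 f = -(5/2)cos x + 9sin x


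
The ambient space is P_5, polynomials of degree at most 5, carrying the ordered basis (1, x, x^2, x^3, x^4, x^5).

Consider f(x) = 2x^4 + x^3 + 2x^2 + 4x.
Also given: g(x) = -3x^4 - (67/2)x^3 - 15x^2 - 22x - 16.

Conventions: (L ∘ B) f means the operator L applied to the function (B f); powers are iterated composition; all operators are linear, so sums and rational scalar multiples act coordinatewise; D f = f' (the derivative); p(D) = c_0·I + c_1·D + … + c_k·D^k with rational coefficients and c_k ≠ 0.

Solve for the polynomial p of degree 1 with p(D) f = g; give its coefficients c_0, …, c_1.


c_0 = -3/2, c_1 = -4

D^0 f = 2x^4 + x^3 + 2x^2 + 4x
D^1 f = 8x^3 + 3x^2 + 4x + 4
matching coefficients of g against c_0 f + c_1 Df + … from the top degree down determines the c_i
solution: c_0 = -3/2, c_1 = -4


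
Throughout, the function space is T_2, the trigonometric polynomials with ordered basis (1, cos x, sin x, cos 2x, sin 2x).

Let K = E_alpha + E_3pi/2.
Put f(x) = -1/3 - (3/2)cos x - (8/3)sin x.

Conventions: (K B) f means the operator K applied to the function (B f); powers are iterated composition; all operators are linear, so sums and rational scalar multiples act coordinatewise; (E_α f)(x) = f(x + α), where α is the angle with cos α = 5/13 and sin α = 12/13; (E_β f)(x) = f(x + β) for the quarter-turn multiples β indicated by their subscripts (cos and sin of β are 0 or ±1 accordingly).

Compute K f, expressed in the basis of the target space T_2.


E_alpha f = -1/3 - (79/26)cos x + (14/39)sin x
E_3pi/2 f = -1/3 + (8/3)cos x - (3/2)sin x
(E_alpha + E_3pi/2) f = -2/3 - (29/78)cos x - (89/78)sin x

the result is g(x) = -2/3 - (29/78)cos x - (89/78)sin x


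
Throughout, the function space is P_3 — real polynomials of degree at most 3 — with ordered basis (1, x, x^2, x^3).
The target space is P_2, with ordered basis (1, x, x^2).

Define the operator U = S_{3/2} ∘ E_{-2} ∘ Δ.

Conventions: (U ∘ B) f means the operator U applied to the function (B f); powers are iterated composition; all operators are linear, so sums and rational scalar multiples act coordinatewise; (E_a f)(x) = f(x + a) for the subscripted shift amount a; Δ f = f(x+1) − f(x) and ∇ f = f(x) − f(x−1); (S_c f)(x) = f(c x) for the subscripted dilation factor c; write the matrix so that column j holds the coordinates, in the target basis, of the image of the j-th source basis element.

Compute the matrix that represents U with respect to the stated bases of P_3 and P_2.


image of 1: 0
image of x: 1
image of x^2: 3x - 3
image of x^3: (27/4)x^2 - (27/2)x + 7
each image's coordinates form column j of the matrix

the matrix is [[0, 1, -3, 7]; [0, 0, 3, -27/2]; [0, 0, 0, 27/4]] (rows listed top to bottom)


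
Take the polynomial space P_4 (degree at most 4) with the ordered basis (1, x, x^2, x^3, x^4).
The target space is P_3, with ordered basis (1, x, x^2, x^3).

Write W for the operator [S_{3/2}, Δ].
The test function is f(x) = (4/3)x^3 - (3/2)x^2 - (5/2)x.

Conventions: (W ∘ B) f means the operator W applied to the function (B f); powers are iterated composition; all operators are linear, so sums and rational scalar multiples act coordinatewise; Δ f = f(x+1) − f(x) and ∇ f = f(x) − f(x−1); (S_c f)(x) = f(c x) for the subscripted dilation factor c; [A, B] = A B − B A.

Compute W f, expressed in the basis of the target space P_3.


the image equals g(x) = -(9/2)x^2 - (21/4)x - 1/24

Δ f = 4x^2 + x - 8/3
S_{3/2} Δ f = 9x^2 + (3/2)x - 8/3
S_{3/2} f = (9/2)x^3 - (27/8)x^2 - (15/4)x
Δ S_{3/2} f = (27/2)x^2 + (27/4)x - 21/8
[S_{3/2}, Δ] f = -(9/2)x^2 - (21/4)x - 1/24


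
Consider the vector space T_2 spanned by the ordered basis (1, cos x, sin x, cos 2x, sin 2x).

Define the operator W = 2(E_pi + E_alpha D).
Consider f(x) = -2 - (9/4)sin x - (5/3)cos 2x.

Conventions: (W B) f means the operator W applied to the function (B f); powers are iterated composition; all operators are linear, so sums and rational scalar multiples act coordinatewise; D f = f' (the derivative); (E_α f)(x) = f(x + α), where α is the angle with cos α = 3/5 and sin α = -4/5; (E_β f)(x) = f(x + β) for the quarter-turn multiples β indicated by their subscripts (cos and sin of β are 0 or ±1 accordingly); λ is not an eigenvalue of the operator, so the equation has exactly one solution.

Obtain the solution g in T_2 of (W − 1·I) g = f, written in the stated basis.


the result is g(x) = -2 + (27/34)cos x + (63/68)sin x - (605/1851)cos 2x + (140/1851)sin 2x

write g with unknown coordinates in the stated basis and equate coefficients in (W − 1·I) g = f
solving from the highest basis element down gives g = -2 + (27/34)cos x + (63/68)sin x - (605/1851)cos 2x + (140/1851)sin 2x
check: W g = -4 + (27/34)cos x - (45/34)sin x - (1230/617)cos 2x + (140/1851)sin 2x
so W g − 1·g = -2 - (9/4)sin x - (5/3)cos 2x = f ✓


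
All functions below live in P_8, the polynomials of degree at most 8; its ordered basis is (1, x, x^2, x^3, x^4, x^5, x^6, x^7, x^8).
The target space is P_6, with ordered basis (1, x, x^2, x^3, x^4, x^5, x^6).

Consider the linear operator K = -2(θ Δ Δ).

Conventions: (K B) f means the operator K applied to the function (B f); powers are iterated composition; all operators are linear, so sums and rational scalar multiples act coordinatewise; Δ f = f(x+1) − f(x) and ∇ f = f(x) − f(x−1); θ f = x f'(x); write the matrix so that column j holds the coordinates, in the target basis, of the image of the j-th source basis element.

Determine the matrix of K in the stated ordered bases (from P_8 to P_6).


the matrix is [[0, 0, 0, 0, 0, 0, 0, 0, 0]; [0, 0, 0, -12, -48, -140, -360, -868, -2016]; [0, 0, 0, 0, -48, -240, -840, -2520, -6944]; [0, 0, 0, 0, 0, -120, -720, -2940, -10080]; [0, 0, 0, 0, 0, 0, -240, -1680, -7840]; [0, 0, 0, 0, 0, 0, 0, -420, -3360]; [0, 0, 0, 0, 0, 0, 0, 0, -672]] (rows listed top to bottom)

image of 1: 0
image of x: 0
image of x^2: 0
image of x^3: -12x
image of x^4: -48x^2 - 48x
image of x^5: -120x^3 - 240x^2 - 140x
image of x^6: -240x^4 - 720x^3 - 840x^2 - 360x
image of x^7: -420x^5 - 1680x^4 - 2940x^3 - 2520x^2 - 868x
image of x^8: -672x^6 - 3360x^5 - 7840x^4 - 10080x^3 - 6944x^2 - 2016x
each image's coordinates form column j of the matrix


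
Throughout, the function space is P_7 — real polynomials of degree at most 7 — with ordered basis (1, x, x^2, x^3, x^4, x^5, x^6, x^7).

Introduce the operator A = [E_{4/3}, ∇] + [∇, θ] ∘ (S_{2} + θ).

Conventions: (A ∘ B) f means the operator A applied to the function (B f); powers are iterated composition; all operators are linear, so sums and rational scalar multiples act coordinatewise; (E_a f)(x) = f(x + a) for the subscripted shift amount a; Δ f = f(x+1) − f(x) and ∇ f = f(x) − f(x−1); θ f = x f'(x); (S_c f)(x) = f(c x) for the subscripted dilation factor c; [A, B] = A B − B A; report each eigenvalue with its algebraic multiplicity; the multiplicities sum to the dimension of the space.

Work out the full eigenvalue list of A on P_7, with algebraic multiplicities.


λ = 0 (multiplicity 8)

image of 1: 0
image of x: 3
image of x^2: 12x - 12
image of x^3: 33x^2 - 66x + 33
image of x^4: 80x^3 - 240x^2 + 240x - 80
image of x^5: 185x^4 - 740x^3 + 1110x^2 - 740x + 185
image of x^6: 420x^5 - 2100x^4 + 4200x^3 - 4200x^2 + 2100x - 420
image of x^7: 945x^6 - 5670x^5 + 14175x^4 - 18900x^3 + 14175x^2 - 5670x + 945
the matrix is upper triangular; its diagonal is (0, 0, 0, 0, 0, 0, 0, 0)
for a triangular matrix the eigenvalues are the diagonal entries, with algebraic multiplicity their repetition count


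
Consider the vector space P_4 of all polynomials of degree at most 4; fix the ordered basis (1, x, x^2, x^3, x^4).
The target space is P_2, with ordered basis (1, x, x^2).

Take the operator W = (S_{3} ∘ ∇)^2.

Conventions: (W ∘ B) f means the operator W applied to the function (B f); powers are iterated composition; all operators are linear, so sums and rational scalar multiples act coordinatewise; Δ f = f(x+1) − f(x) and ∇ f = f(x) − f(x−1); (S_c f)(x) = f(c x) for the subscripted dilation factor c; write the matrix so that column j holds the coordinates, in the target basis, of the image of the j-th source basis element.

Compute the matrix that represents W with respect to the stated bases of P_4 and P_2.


the matrix is [[0, 0, 6, -36, 174]; [0, 0, 0, 162, -1296]; [0, 0, 0, 0, 2916]] (rows listed top to bottom)

image of 1: 0
image of x: 0
image of x^2: 6
image of x^3: 162x - 36
image of x^4: 2916x^2 - 1296x + 174
each image's coordinates form column j of the matrix


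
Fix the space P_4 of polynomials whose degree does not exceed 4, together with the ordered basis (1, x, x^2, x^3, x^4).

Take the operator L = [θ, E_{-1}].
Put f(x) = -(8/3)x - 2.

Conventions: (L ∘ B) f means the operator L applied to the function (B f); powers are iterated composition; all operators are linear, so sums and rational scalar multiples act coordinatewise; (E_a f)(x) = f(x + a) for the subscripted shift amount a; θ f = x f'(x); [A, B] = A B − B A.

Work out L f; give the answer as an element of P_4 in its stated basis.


the result is g(x) = -8/3

E_{-1} f = -(8/3)x + 2/3
θ E_{-1} f = -(8/3)x
θ f = -(8/3)x
E_{-1} θ f = -(8/3)x + 8/3
[θ, E_{-1}] f = -8/3


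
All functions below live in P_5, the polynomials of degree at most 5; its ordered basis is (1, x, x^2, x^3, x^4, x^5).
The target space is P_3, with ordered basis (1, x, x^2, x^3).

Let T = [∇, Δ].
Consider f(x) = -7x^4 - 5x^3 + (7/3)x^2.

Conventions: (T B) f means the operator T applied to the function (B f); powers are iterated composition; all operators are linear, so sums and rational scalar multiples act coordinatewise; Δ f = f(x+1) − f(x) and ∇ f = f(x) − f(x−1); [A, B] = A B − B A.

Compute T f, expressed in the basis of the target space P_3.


g(x) = 0

Δ f = -28x^3 - 57x^2 - (115/3)x - 29/3
∇ Δ f = -84x^2 - 30x - 28/3
∇ f = -28x^3 + 27x^2 - (25/3)x - 1/3
Δ ∇ f = -84x^2 - 30x - 28/3
[∇, Δ] f = 0


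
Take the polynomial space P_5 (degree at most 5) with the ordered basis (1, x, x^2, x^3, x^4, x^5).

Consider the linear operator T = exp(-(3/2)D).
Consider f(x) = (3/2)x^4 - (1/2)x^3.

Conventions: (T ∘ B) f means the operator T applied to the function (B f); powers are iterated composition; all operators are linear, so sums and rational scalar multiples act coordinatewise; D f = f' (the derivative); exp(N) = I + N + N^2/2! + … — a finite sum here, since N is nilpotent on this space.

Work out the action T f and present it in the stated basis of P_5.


order-1 term: -9x^3 + (9/4)x^2
order-2 term: (81/4)x^2 - (27/8)x
order-3 term: -(81/4)x + 27/16
order-4 term: 243/32
the series for exp(-(3/2)D) f terminates at order 4
exp(-(3/2)D) f = (3/2)x^4 - (19/2)x^3 + (45/2)x^2 - (189/8)x + 297/32

the image equals g(x) = (3/2)x^4 - (19/2)x^3 + (45/2)x^2 - (189/8)x + 297/32


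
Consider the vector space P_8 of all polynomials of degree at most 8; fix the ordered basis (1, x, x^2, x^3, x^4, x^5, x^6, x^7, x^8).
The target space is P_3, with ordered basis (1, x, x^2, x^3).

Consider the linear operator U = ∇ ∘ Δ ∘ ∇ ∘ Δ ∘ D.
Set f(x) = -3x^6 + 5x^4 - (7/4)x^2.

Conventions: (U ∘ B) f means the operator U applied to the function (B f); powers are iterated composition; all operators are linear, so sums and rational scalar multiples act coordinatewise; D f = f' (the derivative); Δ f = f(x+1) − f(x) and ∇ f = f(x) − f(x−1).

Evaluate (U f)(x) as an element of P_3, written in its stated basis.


the image equals g(x) = -2160x

D f = -18x^5 + 20x^3 - (7/2)x
Δ D f = -90x^4 - 180x^3 - 120x^2 - 30x - 3/2
∇ Δ D f = -360x^3 - 60x
Δ ∇ Δ D f = -1080x^2 - 1080x - 420
∇ (Δ ∘ ∇ ∘ Δ) D f = -2160x


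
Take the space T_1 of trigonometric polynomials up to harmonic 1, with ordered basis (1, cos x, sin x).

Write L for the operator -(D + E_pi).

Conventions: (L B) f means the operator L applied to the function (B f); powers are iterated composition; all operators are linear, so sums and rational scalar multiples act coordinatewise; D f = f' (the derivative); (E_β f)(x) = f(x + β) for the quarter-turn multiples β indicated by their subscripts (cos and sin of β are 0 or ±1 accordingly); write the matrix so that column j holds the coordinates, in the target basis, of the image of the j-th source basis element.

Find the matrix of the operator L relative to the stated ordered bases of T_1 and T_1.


image of 1: -1
image of cos x: cos x + sin x
image of sin x: -cos x + sin x
each image's coordinates form column j of the matrix

the matrix is [[-1, 0, 0]; [0, 1, -1]; [0, 1, 1]] (rows listed top to bottom)


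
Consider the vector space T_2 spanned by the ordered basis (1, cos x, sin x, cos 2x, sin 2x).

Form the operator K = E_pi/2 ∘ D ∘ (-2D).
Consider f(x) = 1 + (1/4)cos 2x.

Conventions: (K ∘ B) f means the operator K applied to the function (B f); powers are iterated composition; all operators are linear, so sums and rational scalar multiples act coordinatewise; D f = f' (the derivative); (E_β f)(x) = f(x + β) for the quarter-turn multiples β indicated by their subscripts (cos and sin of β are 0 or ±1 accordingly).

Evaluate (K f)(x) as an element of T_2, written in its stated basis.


D f = -(1/2)sin 2x
(-2D) f = sin 2x
D (-2D) f = 2cos 2x
E_pi/2 D (-2D) f = -2cos 2x

the image equals g(x) = -2cos 2x


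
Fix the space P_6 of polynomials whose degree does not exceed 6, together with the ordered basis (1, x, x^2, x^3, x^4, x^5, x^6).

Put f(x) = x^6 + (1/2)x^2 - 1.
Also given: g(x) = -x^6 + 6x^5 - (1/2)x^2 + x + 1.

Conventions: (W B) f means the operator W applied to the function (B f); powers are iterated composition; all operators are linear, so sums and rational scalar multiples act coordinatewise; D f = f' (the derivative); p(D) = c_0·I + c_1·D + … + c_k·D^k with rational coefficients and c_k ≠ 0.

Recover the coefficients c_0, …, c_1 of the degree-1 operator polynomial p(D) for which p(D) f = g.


c_0 = -1, c_1 = 1

D^0 f = x^6 + (1/2)x^2 - 1
D^1 f = 6x^5 + x
matching coefficients of g against c_0 f + c_1 Df + … from the top degree down determines the c_i
solution: c_0 = -1, c_1 = 1


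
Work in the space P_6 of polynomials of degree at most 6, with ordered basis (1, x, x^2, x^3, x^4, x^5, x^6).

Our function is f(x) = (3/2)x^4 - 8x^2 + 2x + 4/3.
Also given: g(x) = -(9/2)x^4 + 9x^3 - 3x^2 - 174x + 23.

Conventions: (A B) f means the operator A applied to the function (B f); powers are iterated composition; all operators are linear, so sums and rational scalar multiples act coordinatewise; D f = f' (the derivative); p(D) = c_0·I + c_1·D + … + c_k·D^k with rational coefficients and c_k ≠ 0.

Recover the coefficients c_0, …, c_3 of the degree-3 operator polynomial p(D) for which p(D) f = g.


p(D) = -3·I + (3/2)·D − (3/2)·D^2 − 4·D^3, i.e. c_0 = -3, c_1 = 3/2, c_2 = -3/2, c_3 = -4

D^0 f = (3/2)x^4 - 8x^2 + 2x + 4/3
D^1 f = 6x^3 - 16x + 2
D^2 f = 18x^2 - 16
D^3 f = 36x
matching coefficients of g against c_0 f + c_1 Df + … from the top degree down determines the c_i
solution: c_0 = -3, c_1 = 3/2, c_2 = -3/2, c_3 = -4


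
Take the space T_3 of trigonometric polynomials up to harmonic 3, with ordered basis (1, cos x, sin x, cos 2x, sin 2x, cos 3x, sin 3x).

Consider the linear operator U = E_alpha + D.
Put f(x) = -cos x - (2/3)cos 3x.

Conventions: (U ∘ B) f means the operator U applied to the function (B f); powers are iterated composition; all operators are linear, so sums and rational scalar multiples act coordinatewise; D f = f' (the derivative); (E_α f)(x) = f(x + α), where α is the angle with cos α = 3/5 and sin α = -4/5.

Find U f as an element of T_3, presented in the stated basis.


E_alpha f = -(3/5)cos x - (4/5)sin x + (78/125)cos 3x - (88/375)sin 3x
D f = sin x + 2sin 3x
(E_alpha + D) f = -(3/5)cos x + (1/5)sin x + (78/125)cos 3x + (662/375)sin 3x

g(x) = -(3/5)cos x + (1/5)sin x + (78/125)cos 3x + (662/375)sin 3x


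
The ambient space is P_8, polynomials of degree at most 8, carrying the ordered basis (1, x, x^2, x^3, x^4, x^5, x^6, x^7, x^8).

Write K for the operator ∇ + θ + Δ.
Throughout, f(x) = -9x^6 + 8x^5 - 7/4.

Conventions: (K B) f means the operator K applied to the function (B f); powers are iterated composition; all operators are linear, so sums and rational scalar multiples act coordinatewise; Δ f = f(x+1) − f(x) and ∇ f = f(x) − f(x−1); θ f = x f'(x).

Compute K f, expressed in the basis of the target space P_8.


∇ f = -54x^5 + 175x^4 - 260x^3 + 215x^2 - 94x + 17
θ f = -54x^6 + 40x^5
Δ f = -54x^5 - 95x^4 - 100x^3 - 55x^2 - 14x - 1
(∇ + θ + Δ) f = -54x^6 - 68x^5 + 80x^4 - 360x^3 + 160x^2 - 108x + 16

the image equals g(x) = -54x^6 - 68x^5 + 80x^4 - 360x^3 + 160x^2 - 108x + 16


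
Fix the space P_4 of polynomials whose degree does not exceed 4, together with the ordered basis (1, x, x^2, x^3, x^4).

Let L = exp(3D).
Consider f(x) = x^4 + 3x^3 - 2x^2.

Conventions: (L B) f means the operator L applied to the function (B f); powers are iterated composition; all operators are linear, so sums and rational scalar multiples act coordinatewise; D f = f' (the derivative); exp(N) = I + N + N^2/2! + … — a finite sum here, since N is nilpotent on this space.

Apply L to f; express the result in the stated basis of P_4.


g(x) = x^4 + 15x^3 + 79x^2 + 177x + 144

order-1 term: 12x^3 + 27x^2 - 12x
order-2 term: 54x^2 + 81x - 18
order-3 term: 108x + 81
order-4 term: 81
the series for exp(3D) f terminates at order 4
exp(3D) f = x^4 + 15x^3 + 79x^2 + 177x + 144


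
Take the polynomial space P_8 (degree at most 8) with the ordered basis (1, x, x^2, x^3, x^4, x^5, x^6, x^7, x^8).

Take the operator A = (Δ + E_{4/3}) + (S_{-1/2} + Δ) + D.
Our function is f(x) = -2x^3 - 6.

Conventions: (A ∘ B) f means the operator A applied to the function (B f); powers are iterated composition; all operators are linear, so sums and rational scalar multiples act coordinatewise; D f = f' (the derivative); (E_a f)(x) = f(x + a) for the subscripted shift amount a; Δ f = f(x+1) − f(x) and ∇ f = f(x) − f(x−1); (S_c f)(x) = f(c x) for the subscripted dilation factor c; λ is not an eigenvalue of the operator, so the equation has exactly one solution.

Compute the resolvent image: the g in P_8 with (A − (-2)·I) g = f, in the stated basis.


write g with unknown coordinates in the stated basis and equate coefficients in (A − (-2)·I) g = f
solving from the highest basis element down gives g = -(16/23)x^3 + (64/23)x^2 - (448/69)x + 4553/1242
check: A g = -(14/23)x^3 - (128/23)x^2 + (896/69)x - 8279/621
so A g − (-2)·g = -2x^3 - 6 = f ✓

the image equals g(x) = -(16/23)x^3 + (64/23)x^2 - (448/69)x + 4553/1242


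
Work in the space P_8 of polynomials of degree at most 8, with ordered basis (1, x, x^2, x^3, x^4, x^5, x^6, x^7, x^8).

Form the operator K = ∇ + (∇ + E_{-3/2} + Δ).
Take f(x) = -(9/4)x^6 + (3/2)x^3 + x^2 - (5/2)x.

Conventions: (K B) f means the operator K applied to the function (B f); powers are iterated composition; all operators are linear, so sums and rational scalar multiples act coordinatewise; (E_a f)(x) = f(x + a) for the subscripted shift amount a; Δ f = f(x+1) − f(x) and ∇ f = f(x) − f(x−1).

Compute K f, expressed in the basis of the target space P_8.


g(x) = -(9/4)x^6 - (81/4)x^5 - (675/16)x^4 + (147/8)x^3 - (8279/64)x^2 + (4361/64)x - 6769/256

∇ f = -(27/2)x^5 + (135/4)x^4 - 45x^3 + (153/4)x^2 - 16x + 1/4
∇ f = -(27/2)x^5 + (135/4)x^4 - 45x^3 + (153/4)x^2 - 16x + 1/4
E_{-3/2} f = -(9/4)x^6 + (81/4)x^5 - (1215/16)x^4 + (1227/8)x^3 - (11303/64)x^2 + (6857/64)x - 6321/256
Δ f = -(27/2)x^5 - (135/4)x^4 - 45x^3 - (117/4)x^2 - 7x - 9/4
(∇ + E_{-3/2} + Δ) f = -(9/4)x^6 - (27/4)x^5 - (1215/16)x^4 + (507/8)x^3 - (10727/64)x^2 + (5385/64)x - 6833/256
(∇ + (∇ + E_{-3/2} + Δ)) f = -(9/4)x^6 - (81/4)x^5 - (675/16)x^4 + (147/8)x^3 - (8279/64)x^2 + (4361/64)x - 6769/256


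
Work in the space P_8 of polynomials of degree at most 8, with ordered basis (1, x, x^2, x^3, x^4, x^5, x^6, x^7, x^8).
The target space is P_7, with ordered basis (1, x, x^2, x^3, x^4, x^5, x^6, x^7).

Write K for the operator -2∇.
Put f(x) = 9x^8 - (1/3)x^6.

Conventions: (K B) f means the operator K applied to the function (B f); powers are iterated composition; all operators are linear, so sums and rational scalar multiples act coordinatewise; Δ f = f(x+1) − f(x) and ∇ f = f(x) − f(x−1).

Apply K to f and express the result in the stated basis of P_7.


∇ f = 72x^7 - 252x^6 + 502x^5 - 625x^4 + (1492/3)x^3 - 247x^2 + 70x - 26/3
(-2∇) f = -144x^7 + 504x^6 - 1004x^5 + 1250x^4 - (2984/3)x^3 + 494x^2 - 140x + 52/3

the result is g(x) = -144x^7 + 504x^6 - 1004x^5 + 1250x^4 - (2984/3)x^3 + 494x^2 - 140x + 52/3


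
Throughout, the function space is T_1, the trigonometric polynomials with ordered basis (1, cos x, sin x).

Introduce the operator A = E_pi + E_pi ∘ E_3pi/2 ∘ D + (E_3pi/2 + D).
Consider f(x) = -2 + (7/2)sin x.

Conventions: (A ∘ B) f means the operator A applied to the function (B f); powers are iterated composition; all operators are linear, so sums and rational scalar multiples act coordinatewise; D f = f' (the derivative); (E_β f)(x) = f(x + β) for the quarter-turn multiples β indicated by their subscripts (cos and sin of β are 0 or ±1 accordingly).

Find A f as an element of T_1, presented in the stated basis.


E_pi f = -2 - (7/2)sin x
D f = (7/2)cos x
E_3pi/2 D f = (7/2)sin x
E_pi E_3pi/2 D f = -(7/2)sin x
E_3pi/2 f = -2 - (7/2)cos x
D f = (7/2)cos x
(E_3pi/2 + D) f = -2
(E_pi + E_pi ∘ E_3pi/2 ∘ D + (E_3pi/2 + D)) f = -4 - 7sin x

g(x) = -4 - 7sin x


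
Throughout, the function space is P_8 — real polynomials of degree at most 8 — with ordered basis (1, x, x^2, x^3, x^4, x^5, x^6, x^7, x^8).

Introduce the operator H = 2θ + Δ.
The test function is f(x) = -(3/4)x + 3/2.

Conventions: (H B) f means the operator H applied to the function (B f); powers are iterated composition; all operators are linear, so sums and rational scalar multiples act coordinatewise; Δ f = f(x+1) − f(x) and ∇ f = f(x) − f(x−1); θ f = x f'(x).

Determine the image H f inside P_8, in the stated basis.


θ f = -(3/4)x
(2θ) f = -(3/2)x
Δ f = -3/4
(2θ + Δ) f = -(3/2)x - 3/4

the result is g(x) = -(3/2)x - 3/4


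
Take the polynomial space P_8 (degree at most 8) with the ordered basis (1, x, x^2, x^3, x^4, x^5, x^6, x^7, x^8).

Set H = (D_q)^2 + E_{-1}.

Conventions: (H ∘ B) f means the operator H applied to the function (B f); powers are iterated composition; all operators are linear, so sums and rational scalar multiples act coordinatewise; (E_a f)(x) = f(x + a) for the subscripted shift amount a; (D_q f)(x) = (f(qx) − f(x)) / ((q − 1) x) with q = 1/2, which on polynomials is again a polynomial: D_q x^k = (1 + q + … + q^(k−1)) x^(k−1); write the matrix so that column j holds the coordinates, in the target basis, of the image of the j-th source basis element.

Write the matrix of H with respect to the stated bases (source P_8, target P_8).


image of 1: 1
image of x: x - 1
image of x^2: x^2 - 2x + 5/2
image of x^3: x^3 - 3x^2 + (45/8)x - 1
image of x^4: x^4 - 4x^3 + (297/32)x^2 - 4x + 1
image of x^5: x^5 - 5x^4 + (1745/128)x^3 - 10x^2 + 5x - 1
image of x^6: x^6 - 6x^5 + (9633/512)x^4 - 20x^3 + 15x^2 - 6x + 1
image of x^7: x^7 - 7x^6 + (51009/2048)x^5 - 35x^4 + 35x^3 - 21x^2 + 7x - 1
image of x^8: x^8 - 8x^7 + (261761/8192)x^6 - 56x^5 + 70x^4 - 56x^3 + 28x^2 - 8x + 1
each image's coordinates form column j of the matrix

the matrix is [[1, -1, 5/2, -1, 1, -1, 1, -1, 1]; [0, 1, -2, 45/8, -4, 5, -6, 7, -8]; [0, 0, 1, -3, 297/32, -10, 15, -21, 28]; [0, 0, 0, 1, -4, 1745/128, -20, 35, -56]; [0, 0, 0, 0, 1, -5, 9633/512, -35, 70]; [0, 0, 0, 0, 0, 1, -6, 51009/2048, -56]; [0, 0, 0, 0, 0, 0, 1, -7, 261761/8192]; [0, 0, 0, 0, 0, 0, 0, 1, -8]; [0, 0, 0, 0, 0, 0, 0, 0, 1]] (rows listed top to bottom)


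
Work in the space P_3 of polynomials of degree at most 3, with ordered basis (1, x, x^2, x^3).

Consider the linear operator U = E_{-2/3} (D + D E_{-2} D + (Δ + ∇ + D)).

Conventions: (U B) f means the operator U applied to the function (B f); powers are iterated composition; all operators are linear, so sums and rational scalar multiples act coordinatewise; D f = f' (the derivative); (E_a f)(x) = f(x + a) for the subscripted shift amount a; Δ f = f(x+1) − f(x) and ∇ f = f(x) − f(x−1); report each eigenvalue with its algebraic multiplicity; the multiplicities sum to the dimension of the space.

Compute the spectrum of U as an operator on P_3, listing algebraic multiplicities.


λ = 0 (multiplicity 4)

image of 1: 0
image of x: 4
image of x^2: 8x - 10/3
image of x^3: 12x^2 - 10x - 26/3
the matrix is upper triangular; its diagonal is (0, 0, 0, 0)
for a triangular matrix the eigenvalues are the diagonal entries, with algebraic multiplicity their repetition count


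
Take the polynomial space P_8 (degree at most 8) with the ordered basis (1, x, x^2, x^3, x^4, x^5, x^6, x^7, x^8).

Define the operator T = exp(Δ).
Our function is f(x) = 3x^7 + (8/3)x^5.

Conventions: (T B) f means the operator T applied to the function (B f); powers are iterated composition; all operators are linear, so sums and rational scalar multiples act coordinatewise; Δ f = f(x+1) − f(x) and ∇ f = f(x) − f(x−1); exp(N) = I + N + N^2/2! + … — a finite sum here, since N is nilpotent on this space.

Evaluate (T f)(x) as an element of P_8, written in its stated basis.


the result is g(x) = 3x^7 + 21x^6 + (386/3)x^5 + (1615/3)x^4 + (4885/3)x^3 + (10228/3)x^2 + 4463x + 8309/3

order-1 term: 21x^6 + 63x^5 + (355/3)x^4 + (395/3)x^3 + (269/3)x^2 + (103/3)x + 17/3
order-2 term: 63x^5 + 315x^4 + (2285/3)x^3 + 1025x^2 + (2233/3)x + 229
order-3 term: 105x^4 + 630x^3 + (4805/3)x^2 + 1970x + 2909/3
order-4 term: 105x^3 + 630x^2 + (4135/3)x + 3230/3
order-5 term: 63x^2 + 315x + 1268/3
order-6 term: 21x + 63
order-7 term: 3
the series for exp(Δ) f terminates at order 7
exp(Δ) f = 3x^7 + 21x^6 + (386/3)x^5 + (1615/3)x^4 + (4885/3)x^3 + (10228/3)x^2 + 4463x + 8309/3


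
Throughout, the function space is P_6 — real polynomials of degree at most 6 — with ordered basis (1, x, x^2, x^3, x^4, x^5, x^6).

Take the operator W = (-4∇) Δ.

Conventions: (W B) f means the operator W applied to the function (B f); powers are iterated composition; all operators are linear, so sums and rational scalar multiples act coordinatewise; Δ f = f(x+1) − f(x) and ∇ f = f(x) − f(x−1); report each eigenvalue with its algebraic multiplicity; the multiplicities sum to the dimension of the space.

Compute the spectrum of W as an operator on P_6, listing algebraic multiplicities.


λ = 0 (multiplicity 7)

image of 1: 0
image of x: 0
image of x^2: -8
image of x^3: -24x
image of x^4: -48x^2 - 8
image of x^5: -80x^3 - 40x
image of x^6: -120x^4 - 120x^2 - 8
the matrix is upper triangular; its diagonal is (0, 0, 0, 0, 0, 0, 0)
for a triangular matrix the eigenvalues are the diagonal entries, with algebraic multiplicity their repetition count


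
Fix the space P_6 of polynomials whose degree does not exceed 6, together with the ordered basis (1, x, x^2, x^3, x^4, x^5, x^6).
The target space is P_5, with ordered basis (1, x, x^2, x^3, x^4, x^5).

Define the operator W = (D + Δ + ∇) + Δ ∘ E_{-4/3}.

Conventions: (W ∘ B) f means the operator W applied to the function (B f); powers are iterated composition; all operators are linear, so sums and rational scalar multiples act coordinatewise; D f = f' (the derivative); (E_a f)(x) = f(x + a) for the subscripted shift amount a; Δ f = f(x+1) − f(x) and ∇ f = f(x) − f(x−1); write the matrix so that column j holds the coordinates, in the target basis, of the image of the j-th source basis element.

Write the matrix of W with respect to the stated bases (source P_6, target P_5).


the matrix is [[0, 4, -5/3, 13/3, -85/27, 503/81, -455/81]; [0, 0, 8, -5, 52/3, -425/27, 1006/27]; [0, 0, 0, 12, -10, 130/3, -425/9]; [0, 0, 0, 0, 16, -50/3, 260/3]; [0, 0, 0, 0, 0, 20, -25]; [0, 0, 0, 0, 0, 0, 24]] (rows listed top to bottom)

image of 1: 0
image of x: 4
image of x^2: 8x - 5/3
image of x^3: 12x^2 - 5x + 13/3
image of x^4: 16x^3 - 10x^2 + (52/3)x - 85/27
image of x^5: 20x^4 - (50/3)x^3 + (130/3)x^2 - (425/27)x + 503/81
image of x^6: 24x^5 - 25x^4 + (260/3)x^3 - (425/9)x^2 + (1006/27)x - 455/81
each image's coordinates form column j of the matrix


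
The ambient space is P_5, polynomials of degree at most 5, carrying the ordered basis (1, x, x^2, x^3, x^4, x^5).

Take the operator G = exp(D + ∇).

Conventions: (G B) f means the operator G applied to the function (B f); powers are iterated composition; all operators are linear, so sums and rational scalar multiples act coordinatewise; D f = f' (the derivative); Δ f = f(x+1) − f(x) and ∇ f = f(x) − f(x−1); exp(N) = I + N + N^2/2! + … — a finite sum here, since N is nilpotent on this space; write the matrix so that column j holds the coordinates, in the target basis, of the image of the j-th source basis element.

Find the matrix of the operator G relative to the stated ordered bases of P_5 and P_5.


the matrix is [[1, 2, 3, 3, 2, 3]; [0, 1, 4, 9, 12, 10]; [0, 0, 1, 6, 18, 30]; [0, 0, 0, 1, 8, 30]; [0, 0, 0, 0, 1, 10]; [0, 0, 0, 0, 0, 1]] (rows listed top to bottom)

image of 1: 1
image of x: x + 2
image of x^2: x^2 + 4x + 3
image of x^3: x^3 + 6x^2 + 9x + 3
image of x^4: x^4 + 8x^3 + 18x^2 + 12x + 2
image of x^5: x^5 + 10x^4 + 30x^3 + 30x^2 + 10x + 3
each image's coordinates form column j of the matrix


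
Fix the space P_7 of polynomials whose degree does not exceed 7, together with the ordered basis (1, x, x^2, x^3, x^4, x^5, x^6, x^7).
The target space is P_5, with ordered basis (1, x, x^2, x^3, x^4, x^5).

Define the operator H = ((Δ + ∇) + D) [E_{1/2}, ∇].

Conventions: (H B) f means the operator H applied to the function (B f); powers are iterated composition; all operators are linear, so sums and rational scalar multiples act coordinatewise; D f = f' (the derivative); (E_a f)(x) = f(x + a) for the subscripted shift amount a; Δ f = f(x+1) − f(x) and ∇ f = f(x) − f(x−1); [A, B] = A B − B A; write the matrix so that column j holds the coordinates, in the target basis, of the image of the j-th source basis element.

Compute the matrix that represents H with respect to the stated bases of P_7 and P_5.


image of 1: 0
image of x: 0
image of x^2: 0
image of x^3: 0
image of x^4: 0
image of x^5: 0
image of x^6: 0
image of x^7: 0
each image's coordinates form column j of the matrix

the matrix is [[0, 0, 0, 0, 0, 0, 0, 0]; [0, 0, 0, 0, 0, 0, 0, 0]; [0, 0, 0, 0, 0, 0, 0, 0]; [0, 0, 0, 0, 0, 0, 0, 0]; [0, 0, 0, 0, 0, 0, 0, 0]; [0, 0, 0, 0, 0, 0, 0, 0]] (rows listed top to bottom)


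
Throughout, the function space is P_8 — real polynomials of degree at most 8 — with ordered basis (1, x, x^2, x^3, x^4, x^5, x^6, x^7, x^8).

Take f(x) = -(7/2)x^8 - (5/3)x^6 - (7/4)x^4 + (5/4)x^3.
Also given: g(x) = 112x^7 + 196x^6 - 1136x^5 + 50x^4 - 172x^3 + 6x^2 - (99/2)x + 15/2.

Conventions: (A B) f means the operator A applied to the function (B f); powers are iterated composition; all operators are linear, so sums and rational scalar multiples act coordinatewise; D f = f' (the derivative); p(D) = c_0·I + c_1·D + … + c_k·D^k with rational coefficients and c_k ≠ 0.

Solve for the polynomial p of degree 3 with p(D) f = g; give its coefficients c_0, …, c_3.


D^0 f = -(7/2)x^8 - (5/3)x^6 - (7/4)x^4 + (5/4)x^3
D^1 f = -28x^7 - 10x^5 - 7x^3 + (15/4)x^2
D^2 f = -196x^6 - 50x^4 - 21x^2 + (15/2)x
D^3 f = -1176x^5 - 200x^3 - 42x + 15/2
matching coefficients of g against c_0 f + c_1 Df + … from the top degree down determines the c_i
solution: c_0 = 0, c_1 = -4, c_2 = -1, c_3 = 1

p(D) = -4·D − D^2 + D^3, i.e. c_0 = 0, c_1 = -4, c_2 = -1, c_3 = 1


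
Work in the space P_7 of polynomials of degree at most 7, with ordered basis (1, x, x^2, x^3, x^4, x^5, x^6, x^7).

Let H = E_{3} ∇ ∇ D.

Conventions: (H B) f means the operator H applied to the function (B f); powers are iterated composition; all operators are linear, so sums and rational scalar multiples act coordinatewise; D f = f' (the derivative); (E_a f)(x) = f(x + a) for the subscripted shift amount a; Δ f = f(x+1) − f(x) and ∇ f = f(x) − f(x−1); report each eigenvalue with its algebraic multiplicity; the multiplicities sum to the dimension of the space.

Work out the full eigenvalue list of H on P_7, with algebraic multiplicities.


λ = 0 (multiplicity 8)

image of 1: 0
image of x: 0
image of x^2: 0
image of x^3: 6
image of x^4: 24x + 48
image of x^5: 60x^2 + 240x + 250
image of x^6: 120x^3 + 720x^2 + 1500x + 1080
image of x^7: 210x^4 + 1680x^3 + 5250x^2 + 7560x + 4214
the matrix is upper triangular; its diagonal is (0, 0, 0, 0, 0, 0, 0, 0)
for a triangular matrix the eigenvalues are the diagonal entries, with algebraic multiplicity their repetition count


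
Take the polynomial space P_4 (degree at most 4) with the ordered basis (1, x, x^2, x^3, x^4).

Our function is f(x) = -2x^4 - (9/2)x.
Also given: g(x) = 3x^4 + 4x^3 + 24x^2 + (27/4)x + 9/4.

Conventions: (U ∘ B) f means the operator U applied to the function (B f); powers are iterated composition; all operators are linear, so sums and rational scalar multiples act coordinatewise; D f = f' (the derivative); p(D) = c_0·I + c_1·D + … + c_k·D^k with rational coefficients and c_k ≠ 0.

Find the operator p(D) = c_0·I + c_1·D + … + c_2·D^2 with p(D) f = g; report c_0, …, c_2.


D^0 f = -2x^4 - (9/2)x
D^1 f = -8x^3 - 9/2
D^2 f = -24x^2
matching coefficients of g against c_0 f + c_1 Df + … from the top degree down determines the c_i
solution: c_0 = -3/2, c_1 = -1/2, c_2 = -1

p(D) = -(3/2)·I − (1/2)·D − D^2, i.e. c_0 = -3/2, c_1 = -1/2, c_2 = -1


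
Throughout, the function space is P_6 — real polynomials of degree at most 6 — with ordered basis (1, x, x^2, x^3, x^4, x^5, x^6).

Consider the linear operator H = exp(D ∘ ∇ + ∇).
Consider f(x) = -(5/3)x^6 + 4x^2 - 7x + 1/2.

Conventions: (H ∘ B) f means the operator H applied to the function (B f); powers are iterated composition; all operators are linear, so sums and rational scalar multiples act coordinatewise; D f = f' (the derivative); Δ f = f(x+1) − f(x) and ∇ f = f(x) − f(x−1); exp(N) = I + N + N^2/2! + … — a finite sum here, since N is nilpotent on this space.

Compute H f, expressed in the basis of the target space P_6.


g(x) = -(5/3)x^6 - 10x^5 - 50x^4 - (200/3)x^3 - 121x^2 + 31x - 87/2

order-1 term: -10x^5 - 25x^4 + (200/3)x^3 - 75x^2 + 48x - 34/3
order-2 term: -25x^4 - 100x^3 + 125x^2 + 50x - 293/3
order-3 term: -(100/3)x^3 - 150x^2 + 50x + 100
order-4 term: -25x^2 - 100x - 25/3
order-5 term: -10x - 25
order-6 term: -5/3
the series for exp(D ∘ ∇ + ∇) f terminates at order 6
exp(D ∘ ∇ + ∇) f = -(5/3)x^6 - 10x^5 - 50x^4 - (200/3)x^3 - 121x^2 + 31x - 87/2


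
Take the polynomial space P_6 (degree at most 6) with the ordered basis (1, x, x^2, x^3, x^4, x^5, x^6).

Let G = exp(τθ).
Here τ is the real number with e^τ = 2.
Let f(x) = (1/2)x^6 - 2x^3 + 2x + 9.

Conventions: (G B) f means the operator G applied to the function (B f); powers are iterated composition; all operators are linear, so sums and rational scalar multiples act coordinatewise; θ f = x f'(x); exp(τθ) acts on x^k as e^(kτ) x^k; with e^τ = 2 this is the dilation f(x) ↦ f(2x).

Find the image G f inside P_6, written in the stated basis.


exp(τθ) x^k = e^(kτ) x^k; with e^τ = 2 this sends x^k to 2^k x^k
x ↦ 2 x
x^3 ↦ 8 x^3
x^6 ↦ 64 x^6
applying this coordinatewise to f: exp(τθ) f = 32x^6 - 16x^3 + 4x + 9

the result is g(x) = 32x^6 - 16x^3 + 4x + 9


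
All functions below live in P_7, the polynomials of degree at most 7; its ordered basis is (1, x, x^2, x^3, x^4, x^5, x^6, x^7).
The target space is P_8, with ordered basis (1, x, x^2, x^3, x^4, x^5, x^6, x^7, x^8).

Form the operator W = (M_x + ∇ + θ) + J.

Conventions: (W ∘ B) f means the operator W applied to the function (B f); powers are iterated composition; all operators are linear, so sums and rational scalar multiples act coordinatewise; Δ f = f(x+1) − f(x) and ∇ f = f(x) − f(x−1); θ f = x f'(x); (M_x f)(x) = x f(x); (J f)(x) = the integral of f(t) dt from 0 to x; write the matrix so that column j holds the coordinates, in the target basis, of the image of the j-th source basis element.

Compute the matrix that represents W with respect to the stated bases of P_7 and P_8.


the matrix is [[0, 1, -1, 1, -1, 1, -1, 1]; [2, 1, 2, -3, 4, -5, 6, -7]; [0, 3/2, 2, 3, -6, 10, -15, 21]; [0, 0, 4/3, 3, 4, -10, 20, -35]; [0, 0, 0, 5/4, 4, 5, -15, 35]; [0, 0, 0, 0, 6/5, 5, 6, -21]; [0, 0, 0, 0, 0, 7/6, 6, 7]; [0, 0, 0, 0, 0, 0, 8/7, 7]; [0, 0, 0, 0, 0, 0, 0, 9/8]] (rows listed top to bottom)

image of 1: 2x
image of x: (3/2)x^2 + x + 1
image of x^2: (4/3)x^3 + 2x^2 + 2x - 1
image of x^3: (5/4)x^4 + 3x^3 + 3x^2 - 3x + 1
image of x^4: (6/5)x^5 + 4x^4 + 4x^3 - 6x^2 + 4x - 1
image of x^5: (7/6)x^6 + 5x^5 + 5x^4 - 10x^3 + 10x^2 - 5x + 1
image of x^6: (8/7)x^7 + 6x^6 + 6x^5 - 15x^4 + 20x^3 - 15x^2 + 6x - 1
image of x^7: (9/8)x^8 + 7x^7 + 7x^6 - 21x^5 + 35x^4 - 35x^3 + 21x^2 - 7x + 1
each image's coordinates form column j of the matrix


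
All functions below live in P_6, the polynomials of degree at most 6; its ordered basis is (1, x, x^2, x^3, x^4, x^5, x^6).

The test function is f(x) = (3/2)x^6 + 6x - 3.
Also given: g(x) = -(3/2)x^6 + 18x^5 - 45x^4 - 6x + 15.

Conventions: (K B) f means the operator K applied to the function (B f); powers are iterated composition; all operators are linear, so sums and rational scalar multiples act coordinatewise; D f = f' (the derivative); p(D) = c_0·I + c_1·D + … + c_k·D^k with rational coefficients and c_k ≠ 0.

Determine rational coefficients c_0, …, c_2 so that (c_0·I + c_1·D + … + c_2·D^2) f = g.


D^0 f = (3/2)x^6 + 6x - 3
D^1 f = 9x^5 + 6
D^2 f = 45x^4
matching coefficients of g against c_0 f + c_1 Df + … from the top degree down determines the c_i
solution: c_0 = -1, c_1 = 2, c_2 = -1

c_0 = -1, c_1 = 2, c_2 = -1
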